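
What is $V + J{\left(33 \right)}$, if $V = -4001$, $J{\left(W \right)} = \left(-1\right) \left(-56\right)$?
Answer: $-3945$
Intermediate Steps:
$J{\left(W \right)} = 56$
$V + J{\left(33 \right)} = -4001 + 56 = -3945$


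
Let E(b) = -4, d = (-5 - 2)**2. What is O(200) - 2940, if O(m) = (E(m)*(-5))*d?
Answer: -1960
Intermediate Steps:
d = 49 (d = (-7)**2 = 49)
O(m) = 980 (O(m) = -4*(-5)*49 = 20*49 = 980)
O(200) - 2940 = 980 - 2940 = -1960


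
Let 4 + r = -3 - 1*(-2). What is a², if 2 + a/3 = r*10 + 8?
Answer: 17424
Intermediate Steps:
r = -5 (r = -4 + (-3 - 1*(-2)) = -4 + (-3 + 2) = -4 - 1 = -5)
a = -132 (a = -6 + 3*(-5*10 + 8) = -6 + 3*(-50 + 8) = -6 + 3*(-42) = -6 - 126 = -132)
a² = (-132)² = 17424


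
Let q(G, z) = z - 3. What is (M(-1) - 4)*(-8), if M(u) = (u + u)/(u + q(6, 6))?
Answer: 40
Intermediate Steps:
q(G, z) = -3 + z
M(u) = 2*u/(3 + u) (M(u) = (u + u)/(u + (-3 + 6)) = (2*u)/(u + 3) = (2*u)/(3 + u) = 2*u/(3 + u))
(M(-1) - 4)*(-8) = (2*(-1)/(3 - 1) - 4)*(-8) = (2*(-1)/2 - 4)*(-8) = (2*(-1)*(1/2) - 4)*(-8) = (-1 - 4)*(-8) = -5*(-8) = 40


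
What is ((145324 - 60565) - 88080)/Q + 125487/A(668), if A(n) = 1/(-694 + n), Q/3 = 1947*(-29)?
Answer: -61406561133/18821 ≈ -3.2627e+6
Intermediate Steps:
Q = -169389 (Q = 3*(1947*(-29)) = 3*(-56463) = -169389)
((145324 - 60565) - 88080)/Q + 125487/A(668) = ((145324 - 60565) - 88080)/(-169389) + 125487/(1/(-694 + 668)) = (84759 - 88080)*(-1/169389) + 125487/(1/(-26)) = -3321*(-1/169389) + 125487/(-1/26) = 369/18821 + 125487*(-26) = 369/18821 - 3262662 = -61406561133/18821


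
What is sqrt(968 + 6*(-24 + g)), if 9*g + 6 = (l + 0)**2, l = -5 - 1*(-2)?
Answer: sqrt(826) ≈ 28.740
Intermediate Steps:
l = -3 (l = -5 + 2 = -3)
g = 1/3 (g = -2/3 + (-3 + 0)**2/9 = -2/3 + (1/9)*(-3)**2 = -2/3 + (1/9)*9 = -2/3 + 1 = 1/3 ≈ 0.33333)
sqrt(968 + 6*(-24 + g)) = sqrt(968 + 6*(-24 + 1/3)) = sqrt(968 + 6*(-71/3)) = sqrt(968 - 142) = sqrt(826)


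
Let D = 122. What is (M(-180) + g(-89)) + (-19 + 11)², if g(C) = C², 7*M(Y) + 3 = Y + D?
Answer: 55834/7 ≈ 7976.3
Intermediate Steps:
M(Y) = 17 + Y/7 (M(Y) = -3/7 + (Y + 122)/7 = -3/7 + (122 + Y)/7 = -3/7 + (122/7 + Y/7) = 17 + Y/7)
(M(-180) + g(-89)) + (-19 + 11)² = ((17 + (⅐)*(-180)) + (-89)²) + (-19 + 11)² = ((17 - 180/7) + 7921) + (-8)² = (-61/7 + 7921) + 64 = 55386/7 + 64 = 55834/7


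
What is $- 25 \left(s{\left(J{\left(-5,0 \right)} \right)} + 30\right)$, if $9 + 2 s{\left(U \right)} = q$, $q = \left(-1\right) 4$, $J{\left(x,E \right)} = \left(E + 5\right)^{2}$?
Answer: $- \frac{1175}{2} \approx -587.5$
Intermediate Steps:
$J{\left(x,E \right)} = \left(5 + E\right)^{2}$
$q = -4$
$s{\left(U \right)} = - \frac{13}{2}$ ($s{\left(U \right)} = - \frac{9}{2} + \frac{1}{2} \left(-4\right) = - \frac{9}{2} - 2 = - \frac{13}{2}$)
$- 25 \left(s{\left(J{\left(-5,0 \right)} \right)} + 30\right) = - 25 \left(- \frac{13}{2} + 30\right) = \left(-25\right) \frac{47}{2} = - \frac{1175}{2}$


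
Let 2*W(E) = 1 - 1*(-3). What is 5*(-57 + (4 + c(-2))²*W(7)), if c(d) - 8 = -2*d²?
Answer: -125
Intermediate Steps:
c(d) = 8 - 2*d²
W(E) = 2 (W(E) = (1 - 1*(-3))/2 = (1 + 3)/2 = (½)*4 = 2)
5*(-57 + (4 + c(-2))²*W(7)) = 5*(-57 + (4 + (8 - 2*(-2)²))²*2) = 5*(-57 + (4 + (8 - 2*4))²*2) = 5*(-57 + (4 + (8 - 8))²*2) = 5*(-57 + (4 + 0)²*2) = 5*(-57 + 4²*2) = 5*(-57 + 16*2) = 5*(-57 + 32) = 5*(-25) = -125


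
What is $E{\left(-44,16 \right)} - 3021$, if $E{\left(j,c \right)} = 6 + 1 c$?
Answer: $-2999$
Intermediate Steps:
$E{\left(j,c \right)} = 6 + c$
$E{\left(-44,16 \right)} - 3021 = \left(6 + 16\right) - 3021 = 22 - 3021 = -2999$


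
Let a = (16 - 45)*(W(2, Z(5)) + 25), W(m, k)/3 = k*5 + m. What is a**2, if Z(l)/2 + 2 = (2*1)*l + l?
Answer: 149059681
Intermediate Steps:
Z(l) = -4 + 6*l (Z(l) = -4 + 2*((2*1)*l + l) = -4 + 2*(2*l + l) = -4 + 2*(3*l) = -4 + 6*l)
W(m, k) = 3*m + 15*k (W(m, k) = 3*(k*5 + m) = 3*(5*k + m) = 3*(m + 5*k) = 3*m + 15*k)
a = -12209 (a = (16 - 45)*((3*2 + 15*(-4 + 6*5)) + 25) = -29*((6 + 15*(-4 + 30)) + 25) = -29*((6 + 15*26) + 25) = -29*((6 + 390) + 25) = -29*(396 + 25) = -29*421 = -12209)
a**2 = (-12209)**2 = 149059681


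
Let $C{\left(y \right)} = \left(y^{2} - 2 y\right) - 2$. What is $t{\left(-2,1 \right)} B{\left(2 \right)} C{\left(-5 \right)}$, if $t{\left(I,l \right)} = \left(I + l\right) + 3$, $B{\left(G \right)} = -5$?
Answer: $-330$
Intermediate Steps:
$t{\left(I,l \right)} = 3 + I + l$
$C{\left(y \right)} = -2 + y^{2} - 2 y$
$t{\left(-2,1 \right)} B{\left(2 \right)} C{\left(-5 \right)} = \left(3 - 2 + 1\right) \left(-5\right) \left(-2 + \left(-5\right)^{2} - -10\right) = 2 \left(-5\right) \left(-2 + 25 + 10\right) = \left(-10\right) 33 = -330$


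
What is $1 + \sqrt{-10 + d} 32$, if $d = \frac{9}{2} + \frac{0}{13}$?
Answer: $1 + 16 i \sqrt{22} \approx 1.0 + 75.047 i$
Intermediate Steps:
$d = \frac{9}{2}$ ($d = 9 \cdot \frac{1}{2} + 0 \cdot \frac{1}{13} = \frac{9}{2} + 0 = \frac{9}{2} \approx 4.5$)
$1 + \sqrt{-10 + d} 32 = 1 + \sqrt{-10 + \frac{9}{2}} \cdot 32 = 1 + \sqrt{- \frac{11}{2}} \cdot 32 = 1 + \frac{i \sqrt{22}}{2} \cdot 32 = 1 + 16 i \sqrt{22}$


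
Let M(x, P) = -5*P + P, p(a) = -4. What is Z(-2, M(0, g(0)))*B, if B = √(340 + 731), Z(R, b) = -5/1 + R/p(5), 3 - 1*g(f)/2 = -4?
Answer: -27*√119/2 ≈ -147.27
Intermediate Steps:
g(f) = 14 (g(f) = 6 - 2*(-4) = 6 + 8 = 14)
M(x, P) = -4*P
Z(R, b) = -5 - R/4 (Z(R, b) = -5/1 + R/(-4) = -5*1 + R*(-¼) = -5 - R/4)
B = 3*√119 (B = √1071 = 3*√119 ≈ 32.726)
Z(-2, M(0, g(0)))*B = (-5 - ¼*(-2))*(3*√119) = (-5 + ½)*(3*√119) = -27*√119/2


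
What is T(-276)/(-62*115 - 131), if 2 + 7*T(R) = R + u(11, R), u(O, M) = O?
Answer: 267/50827 ≈ 0.0052531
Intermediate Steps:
T(R) = 9/7 + R/7 (T(R) = -2/7 + (R + 11)/7 = -2/7 + (11 + R)/7 = -2/7 + (11/7 + R/7) = 9/7 + R/7)
T(-276)/(-62*115 - 131) = (9/7 + (⅐)*(-276))/(-62*115 - 131) = (9/7 - 276/7)/(-7130 - 131) = -267/7/(-7261) = -267/7*(-1/7261) = 267/50827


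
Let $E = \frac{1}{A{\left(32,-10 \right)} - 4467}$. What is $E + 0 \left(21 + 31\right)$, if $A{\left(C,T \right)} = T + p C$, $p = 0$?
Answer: $- \frac{1}{4477} \approx -0.00022336$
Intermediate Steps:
$A{\left(C,T \right)} = T$ ($A{\left(C,T \right)} = T + 0 C = T + 0 = T$)
$E = - \frac{1}{4477}$ ($E = \frac{1}{-10 - 4467} = \frac{1}{-4477} = - \frac{1}{4477} \approx -0.00022336$)
$E + 0 \left(21 + 31\right) = - \frac{1}{4477} + 0 \left(21 + 31\right) = - \frac{1}{4477} + 0 \cdot 52 = - \frac{1}{4477} + 0 = - \frac{1}{4477}$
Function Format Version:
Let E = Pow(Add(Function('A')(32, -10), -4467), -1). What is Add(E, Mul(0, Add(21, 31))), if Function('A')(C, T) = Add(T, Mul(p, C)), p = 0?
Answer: Rational(-1, 4477) ≈ -0.00022336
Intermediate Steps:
Function('A')(C, T) = T (Function('A')(C, T) = Add(T, Mul(0, C)) = Add(T, 0) = T)
E = Rational(-1, 4477) (E = Pow(Add(-10, -4467), -1) = Pow(-4477, -1) = Rational(-1, 4477) ≈ -0.00022336)
Add(E, Mul(0, Add(21, 31))) = Add(Rational(-1, 4477), Mul(0, Add(21, 31))) = Add(Rational(-1, 4477), Mul(0, 52)) = Add(Rational(-1, 4477), 0) = Rational(-1, 4477)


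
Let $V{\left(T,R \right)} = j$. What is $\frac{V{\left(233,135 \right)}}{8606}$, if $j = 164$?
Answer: $\frac{82}{4303} \approx 0.019056$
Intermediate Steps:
$V{\left(T,R \right)} = 164$
$\frac{V{\left(233,135 \right)}}{8606} = \frac{164}{8606} = 164 \cdot \frac{1}{8606} = \frac{82}{4303}$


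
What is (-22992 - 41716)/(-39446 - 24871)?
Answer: 64708/64317 ≈ 1.0061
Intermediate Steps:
(-22992 - 41716)/(-39446 - 24871) = -64708/(-64317) = -64708*(-1/64317) = 64708/64317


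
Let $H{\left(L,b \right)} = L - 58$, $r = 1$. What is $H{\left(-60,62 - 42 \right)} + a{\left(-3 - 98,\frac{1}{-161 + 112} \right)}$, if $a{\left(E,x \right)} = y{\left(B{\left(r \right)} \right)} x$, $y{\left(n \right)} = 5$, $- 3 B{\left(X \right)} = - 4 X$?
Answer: $- \frac{5787}{49} \approx -118.1$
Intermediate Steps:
$B{\left(X \right)} = \frac{4 X}{3}$ ($B{\left(X \right)} = - \frac{\left(-4\right) X}{3} = \frac{4 X}{3}$)
$H{\left(L,b \right)} = -58 + L$
$a{\left(E,x \right)} = 5 x$
$H{\left(-60,62 - 42 \right)} + a{\left(-3 - 98,\frac{1}{-161 + 112} \right)} = \left(-58 - 60\right) + \frac{5}{-161 + 112} = -118 + \frac{5}{-49} = -118 + 5 \left(- \frac{1}{49}\right) = -118 - \frac{5}{49} = - \frac{5787}{49}$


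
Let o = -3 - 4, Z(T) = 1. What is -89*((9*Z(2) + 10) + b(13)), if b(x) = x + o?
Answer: -2225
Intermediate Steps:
o = -7
b(x) = -7 + x (b(x) = x - 7 = -7 + x)
-89*((9*Z(2) + 10) + b(13)) = -89*((9*1 + 10) + (-7 + 13)) = -89*((9 + 10) + 6) = -89*(19 + 6) = -89*25 = -2225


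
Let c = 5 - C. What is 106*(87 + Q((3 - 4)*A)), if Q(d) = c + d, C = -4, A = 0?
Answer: 10176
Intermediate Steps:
c = 9 (c = 5 - 1*(-4) = 5 + 4 = 9)
Q(d) = 9 + d
106*(87 + Q((3 - 4)*A)) = 106*(87 + (9 + (3 - 4)*0)) = 106*(87 + (9 - 1*0)) = 106*(87 + (9 + 0)) = 106*(87 + 9) = 106*96 = 10176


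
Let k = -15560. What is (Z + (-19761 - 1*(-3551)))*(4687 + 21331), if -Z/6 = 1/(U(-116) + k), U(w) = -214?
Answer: -1108785403602/2629 ≈ -4.2175e+8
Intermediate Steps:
Z = 1/2629 (Z = -6/(-214 - 15560) = -6/(-15774) = -6*(-1/15774) = 1/2629 ≈ 0.00038037)
(Z + (-19761 - 1*(-3551)))*(4687 + 21331) = (1/2629 + (-19761 - 1*(-3551)))*(4687 + 21331) = (1/2629 + (-19761 + 3551))*26018 = (1/2629 - 16210)*26018 = -42616089/2629*26018 = -1108785403602/2629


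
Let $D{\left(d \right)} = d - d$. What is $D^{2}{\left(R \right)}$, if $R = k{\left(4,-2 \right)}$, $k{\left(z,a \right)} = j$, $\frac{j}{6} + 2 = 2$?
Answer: $0$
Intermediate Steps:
$j = 0$ ($j = -12 + 6 \cdot 2 = -12 + 12 = 0$)
$k{\left(z,a \right)} = 0$
$R = 0$
$D{\left(d \right)} = 0$
$D^{2}{\left(R \right)} = 0^{2} = 0$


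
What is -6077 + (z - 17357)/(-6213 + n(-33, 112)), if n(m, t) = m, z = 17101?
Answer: -18978343/3123 ≈ -6077.0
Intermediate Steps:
-6077 + (z - 17357)/(-6213 + n(-33, 112)) = -6077 + (17101 - 17357)/(-6213 - 33) = -6077 - 256/(-6246) = -6077 - 256*(-1/6246) = -6077 + 128/3123 = -18978343/3123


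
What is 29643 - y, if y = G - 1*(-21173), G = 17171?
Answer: -8701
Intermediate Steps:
y = 38344 (y = 17171 - 1*(-21173) = 17171 + 21173 = 38344)
29643 - y = 29643 - 1*38344 = 29643 - 38344 = -8701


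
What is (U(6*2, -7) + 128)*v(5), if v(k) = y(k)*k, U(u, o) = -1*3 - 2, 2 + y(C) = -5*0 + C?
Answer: 1845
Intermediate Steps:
y(C) = -2 + C (y(C) = -2 + (-5*0 + C) = -2 + (0 + C) = -2 + C)
U(u, o) = -5 (U(u, o) = -3 - 2 = -5)
v(k) = k*(-2 + k) (v(k) = (-2 + k)*k = k*(-2 + k))
(U(6*2, -7) + 128)*v(5) = (-5 + 128)*(5*(-2 + 5)) = 123*(5*3) = 123*15 = 1845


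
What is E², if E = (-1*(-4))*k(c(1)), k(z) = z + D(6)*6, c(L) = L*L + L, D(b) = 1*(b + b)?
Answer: 87616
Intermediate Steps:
D(b) = 2*b (D(b) = 1*(2*b) = 2*b)
c(L) = L + L² (c(L) = L² + L = L + L²)
k(z) = 72 + z (k(z) = z + (2*6)*6 = z + 12*6 = z + 72 = 72 + z)
E = 296 (E = (-1*(-4))*(72 + 1*(1 + 1)) = 4*(72 + 1*2) = 4*(72 + 2) = 4*74 = 296)
E² = 296² = 87616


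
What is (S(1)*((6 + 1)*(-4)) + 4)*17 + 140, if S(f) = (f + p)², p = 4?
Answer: -11692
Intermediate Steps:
S(f) = (4 + f)² (S(f) = (f + 4)² = (4 + f)²)
(S(1)*((6 + 1)*(-4)) + 4)*17 + 140 = ((4 + 1)²*((6 + 1)*(-4)) + 4)*17 + 140 = (5²*(7*(-4)) + 4)*17 + 140 = (25*(-28) + 4)*17 + 140 = (-700 + 4)*17 + 140 = -696*17 + 140 = -11832 + 140 = -11692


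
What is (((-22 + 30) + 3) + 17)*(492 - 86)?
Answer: 11368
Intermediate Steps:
(((-22 + 30) + 3) + 17)*(492 - 86) = ((8 + 3) + 17)*406 = (11 + 17)*406 = 28*406 = 11368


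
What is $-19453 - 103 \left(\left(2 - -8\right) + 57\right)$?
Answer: $-26354$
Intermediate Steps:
$-19453 - 103 \left(\left(2 - -8\right) + 57\right) = -19453 - 103 \left(\left(2 + 8\right) + 57\right) = -19453 - 103 \left(10 + 57\right) = -19453 - 103 \cdot 67 = -19453 - 6901 = -26354$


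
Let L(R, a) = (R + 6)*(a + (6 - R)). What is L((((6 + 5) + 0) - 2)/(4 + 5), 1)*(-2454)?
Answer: -103068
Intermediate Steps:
L(R, a) = (6 + R)*(6 + a - R)
L((((6 + 5) + 0) - 2)/(4 + 5), 1)*(-2454) = (36 - ((((6 + 5) + 0) - 2)/(4 + 5))² + 6*1 + ((((6 + 5) + 0) - 2)/(4 + 5))*1)*(-2454) = (36 - (((11 + 0) - 2)/9)² + 6 + (((11 + 0) - 2)/9)*1)*(-2454) = (36 - ((11 - 2)*(⅑))² + 6 + ((11 - 2)*(⅑))*1)*(-2454) = (36 - (9*(⅑))² + 6 + (9*(⅑))*1)*(-2454) = (36 - 1*1² + 6 + 1*1)*(-2454) = (36 - 1*1 + 6 + 1)*(-2454) = (36 - 1 + 6 + 1)*(-2454) = 42*(-2454) = -103068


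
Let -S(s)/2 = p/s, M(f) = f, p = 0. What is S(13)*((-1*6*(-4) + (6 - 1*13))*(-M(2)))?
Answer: 0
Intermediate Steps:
S(s) = 0 (S(s) = -0/s = -2*0 = 0)
S(13)*((-1*6*(-4) + (6 - 1*13))*(-M(2))) = 0*((-1*6*(-4) + (6 - 1*13))*(-1*2)) = 0*((-6*(-4) + (6 - 13))*(-2)) = 0*((24 - 7)*(-2)) = 0*(17*(-2)) = 0*(-34) = 0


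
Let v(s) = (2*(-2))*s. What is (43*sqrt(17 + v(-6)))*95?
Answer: 4085*sqrt(41) ≈ 26157.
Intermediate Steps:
v(s) = -4*s
(43*sqrt(17 + v(-6)))*95 = (43*sqrt(17 - 4*(-6)))*95 = (43*sqrt(17 + 24))*95 = (43*sqrt(41))*95 = 4085*sqrt(41)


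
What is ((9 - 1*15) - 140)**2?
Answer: 21316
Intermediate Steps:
((9 - 1*15) - 140)**2 = ((9 - 15) - 140)**2 = (-6 - 140)**2 = (-146)**2 = 21316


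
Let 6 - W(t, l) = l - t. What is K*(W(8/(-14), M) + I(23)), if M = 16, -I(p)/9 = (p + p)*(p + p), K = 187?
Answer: -24942434/7 ≈ -3.5632e+6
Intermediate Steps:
I(p) = -36*p**2 (I(p) = -9*(p + p)*(p + p) = -9*2*p*2*p = -36*p**2)
W(t, l) = 6 + t - l (W(t, l) = 6 - (l - t) = 6 + (t - l) = 6 + t - l)
K*(W(8/(-14), M) + I(23)) = 187*((6 + 8/(-14) - 1*16) - 36*23**2) = 187*((6 + 8*(-1/14) - 16) - 36*529) = 187*((6 - 4/7 - 16) - 19044) = 187*(-74/7 - 19044) = 187*(-133382/7) = -24942434/7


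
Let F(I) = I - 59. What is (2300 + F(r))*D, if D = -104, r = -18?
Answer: -231192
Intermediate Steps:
F(I) = -59 + I
(2300 + F(r))*D = (2300 + (-59 - 18))*(-104) = (2300 - 77)*(-104) = 2223*(-104) = -231192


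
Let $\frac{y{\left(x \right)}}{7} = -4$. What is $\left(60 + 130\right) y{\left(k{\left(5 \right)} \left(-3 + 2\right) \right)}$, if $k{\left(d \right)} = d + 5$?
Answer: $-5320$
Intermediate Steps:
$k{\left(d \right)} = 5 + d$
$y{\left(x \right)} = -28$ ($y{\left(x \right)} = 7 \left(-4\right) = -28$)
$\left(60 + 130\right) y{\left(k{\left(5 \right)} \left(-3 + 2\right) \right)} = \left(60 + 130\right) \left(-28\right) = 190 \left(-28\right) = -5320$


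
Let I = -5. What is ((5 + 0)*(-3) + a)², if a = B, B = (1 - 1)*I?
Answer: 225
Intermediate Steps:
B = 0 (B = (1 - 1)*(-5) = 0*(-5) = 0)
a = 0
((5 + 0)*(-3) + a)² = ((5 + 0)*(-3) + 0)² = (5*(-3) + 0)² = (-15 + 0)² = (-15)² = 225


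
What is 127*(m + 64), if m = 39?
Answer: 13081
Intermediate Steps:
127*(m + 64) = 127*(39 + 64) = 127*103 = 13081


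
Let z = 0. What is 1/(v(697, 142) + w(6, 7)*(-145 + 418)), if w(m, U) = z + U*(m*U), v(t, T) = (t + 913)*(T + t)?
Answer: 1/1431052 ≈ 6.9879e-7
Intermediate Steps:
v(t, T) = (913 + t)*(T + t)
w(m, U) = m*U² (w(m, U) = 0 + U*(m*U) = 0 + U*(U*m) = 0 + m*U² = m*U²)
1/(v(697, 142) + w(6, 7)*(-145 + 418)) = 1/((697² + 913*142 + 913*697 + 142*697) + (6*7²)*(-145 + 418)) = 1/((485809 + 129646 + 636361 + 98974) + (6*49)*273) = 1/(1350790 + 294*273) = 1/(1350790 + 80262) = 1/1431052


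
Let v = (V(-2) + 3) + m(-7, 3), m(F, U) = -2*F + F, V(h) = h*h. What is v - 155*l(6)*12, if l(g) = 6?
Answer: -11146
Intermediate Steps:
V(h) = h²
m(F, U) = -F
v = 14 (v = ((-2)² + 3) - 1*(-7) = (4 + 3) + 7 = 7 + 7 = 14)
v - 155*l(6)*12 = 14 - 930*12 = 14 - 155*72 = 14 - 11160 = -11146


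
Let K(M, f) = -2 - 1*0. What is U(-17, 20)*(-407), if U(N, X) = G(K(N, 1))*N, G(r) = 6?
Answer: 41514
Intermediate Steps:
K(M, f) = -2 (K(M, f) = -2 + 0 = -2)
U(N, X) = 6*N
U(-17, 20)*(-407) = (6*(-17))*(-407) = -102*(-407) = 41514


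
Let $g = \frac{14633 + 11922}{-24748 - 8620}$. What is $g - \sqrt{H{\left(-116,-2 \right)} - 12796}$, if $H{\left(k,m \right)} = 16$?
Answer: $- \frac{26555}{33368} - 6 i \sqrt{355} \approx -0.79582 - 113.05 i$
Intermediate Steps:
$g = - \frac{26555}{33368}$ ($g = \frac{26555}{-33368} = 26555 \left(- \frac{1}{33368}\right) = - \frac{26555}{33368} \approx -0.79582$)
$g - \sqrt{H{\left(-116,-2 \right)} - 12796} = - \frac{26555}{33368} - \sqrt{16 - 12796} = - \frac{26555}{33368} - \sqrt{-12780} = - \frac{26555}{33368} - 6 i \sqrt{355}$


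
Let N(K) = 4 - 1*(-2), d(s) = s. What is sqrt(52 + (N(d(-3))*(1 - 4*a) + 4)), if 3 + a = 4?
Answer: sqrt(38) ≈ 6.1644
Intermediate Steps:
N(K) = 6 (N(K) = 4 + 2 = 6)
a = 1 (a = -3 + 4 = 1)
sqrt(52 + (N(d(-3))*(1 - 4*a) + 4)) = sqrt(52 + (6*(1 - 4*1) + 4)) = sqrt(52 + (6*(1 - 4) + 4)) = sqrt(52 + (6*(-3) + 4)) = sqrt(52 + (-18 + 4)) = sqrt(52 - 14) = sqrt(38)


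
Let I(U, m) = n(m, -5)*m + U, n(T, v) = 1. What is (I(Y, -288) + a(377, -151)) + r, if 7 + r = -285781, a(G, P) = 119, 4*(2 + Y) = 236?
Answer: -285900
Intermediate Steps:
Y = 57 (Y = -2 + (1/4)*236 = -2 + 59 = 57)
r = -285788 (r = -7 - 285781 = -285788)
I(U, m) = U + m (I(U, m) = 1*m + U = m + U = U + m)
(I(Y, -288) + a(377, -151)) + r = ((57 - 288) + 119) - 285788 = (-231 + 119) - 285788 = -112 - 285788 = -285900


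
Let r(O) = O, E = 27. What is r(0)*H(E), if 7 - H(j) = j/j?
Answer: 0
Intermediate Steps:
H(j) = 6 (H(j) = 7 - j/j = 7 - 1*1 = 7 - 1 = 6)
r(0)*H(E) = 0*6 = 0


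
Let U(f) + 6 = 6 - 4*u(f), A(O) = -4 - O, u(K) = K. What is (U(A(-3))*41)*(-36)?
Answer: -5904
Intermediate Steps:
U(f) = -4*f (U(f) = -6 + (6 - 4*f) = -4*f)
(U(A(-3))*41)*(-36) = (-4*(-4 - 1*(-3))*41)*(-36) = (-4*(-4 + 3)*41)*(-36) = (-4*(-1)*41)*(-36) = (4*41)*(-36) = 164*(-36) = -5904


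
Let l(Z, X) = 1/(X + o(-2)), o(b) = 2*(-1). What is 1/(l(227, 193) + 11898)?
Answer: 191/2272519 ≈ 8.4048e-5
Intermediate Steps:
o(b) = -2
l(Z, X) = 1/(-2 + X) (l(Z, X) = 1/(X - 2) = 1/(-2 + X))
1/(l(227, 193) + 11898) = 1/(1/(-2 + 193) + 11898) = 1/(1/191 + 11898) = 1/(2272519/191) = 191/2272519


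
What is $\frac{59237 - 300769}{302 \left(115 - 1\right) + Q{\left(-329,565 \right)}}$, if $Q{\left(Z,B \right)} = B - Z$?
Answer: $- \frac{120766}{17661} \approx -6.838$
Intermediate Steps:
$\frac{59237 - 300769}{302 \left(115 - 1\right) + Q{\left(-329,565 \right)}} = \frac{59237 - 300769}{302 \left(115 - 1\right) + \left(565 - -329\right)} = - \frac{241532}{302 \cdot 114 + \left(565 + 329\right)} = - \frac{241532}{34428 + 894} = - \frac{241532}{35322} = \left(-241532\right) \frac{1}{35322} = - \frac{120766}{17661}$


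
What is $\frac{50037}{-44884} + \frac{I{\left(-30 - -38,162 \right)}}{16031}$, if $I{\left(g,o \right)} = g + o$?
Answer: $- \frac{46736051}{42325612} \approx -1.1042$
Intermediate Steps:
$\frac{50037}{-44884} + \frac{I{\left(-30 - -38,162 \right)}}{16031} = \frac{50037}{-44884} + \frac{\left(-30 - -38\right) + 162}{16031} = 50037 \left(- \frac{1}{44884}\right) + \left(\left(-30 + 38\right) + 162\right) \frac{1}{16031} = - \frac{50037}{44884} + \left(8 + 162\right) \frac{1}{16031} = - \frac{50037}{44884} + 170 \cdot \frac{1}{16031} = - \frac{50037}{44884} + \frac{10}{943} = - \frac{46736051}{42325612}$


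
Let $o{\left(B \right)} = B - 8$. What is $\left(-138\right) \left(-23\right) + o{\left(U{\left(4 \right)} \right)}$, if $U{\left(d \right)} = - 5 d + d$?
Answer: $3150$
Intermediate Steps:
$U{\left(d \right)} = - 4 d$
$o{\left(B \right)} = -8 + B$
$\left(-138\right) \left(-23\right) + o{\left(U{\left(4 \right)} \right)} = \left(-138\right) \left(-23\right) - 24 = 3174 - 24 = 3150$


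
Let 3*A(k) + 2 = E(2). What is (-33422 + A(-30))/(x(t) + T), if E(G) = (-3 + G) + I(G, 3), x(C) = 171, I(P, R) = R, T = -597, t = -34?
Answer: 16711/213 ≈ 78.455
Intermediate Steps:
E(G) = G (E(G) = (-3 + G) + 3 = G)
A(k) = 0 (A(k) = -⅔ + (⅓)*2 = -⅔ + ⅔ = 0)
(-33422 + A(-30))/(x(t) + T) = (-33422 + 0)/(171 - 597) = -33422/(-426) = -33422*(-1/426) = 16711/213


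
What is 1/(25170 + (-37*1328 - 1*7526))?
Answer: -1/31492 ≈ -3.1754e-5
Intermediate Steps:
1/(25170 + (-37*1328 - 1*7526)) = 1/(25170 + (-49136 - 7526)) = 1/(25170 - 56662) = 1/(-31492) = -1/31492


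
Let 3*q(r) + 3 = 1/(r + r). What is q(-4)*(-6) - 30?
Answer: -95/4 ≈ -23.750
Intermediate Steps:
q(r) = -1 + 1/(6*r) (q(r) = -1 + 1/(3*(r + r)) = -1 + 1/(3*((2*r))) = -1 + (1/(2*r))/3 = -1 + 1/(6*r))
q(-4)*(-6) - 30 = ((⅙ - 1*(-4))/(-4))*(-6) - 30 = -(⅙ + 4)/4*(-6) - 30 = -¼*25/6*(-6) - 30 = -25/24*(-6) - 30 = 25/4 - 30 = -95/4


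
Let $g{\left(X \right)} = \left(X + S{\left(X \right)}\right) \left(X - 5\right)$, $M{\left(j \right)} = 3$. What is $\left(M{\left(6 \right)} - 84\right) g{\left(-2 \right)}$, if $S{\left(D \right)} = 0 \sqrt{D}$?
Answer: $-1134$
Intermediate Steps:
$S{\left(D \right)} = 0$
$g{\left(X \right)} = X \left(-5 + X\right)$ ($g{\left(X \right)} = \left(X + 0\right) \left(X - 5\right) = X \left(-5 + X\right)$)
$\left(M{\left(6 \right)} - 84\right) g{\left(-2 \right)} = \left(3 - 84\right) \left(- 2 \left(-5 - 2\right)\right) = - 81 \left(\left(-2\right) \left(-7\right)\right) = \left(-81\right) 14 = -1134$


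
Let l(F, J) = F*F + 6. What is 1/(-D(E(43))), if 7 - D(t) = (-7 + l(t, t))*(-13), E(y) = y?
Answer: -1/24031 ≈ -4.1613e-5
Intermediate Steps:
l(F, J) = 6 + F² (l(F, J) = F² + 6 = 6 + F²)
D(t) = -6 + 13*t² (D(t) = 7 - (-7 + (6 + t²))*(-13) = 7 - (-1 + t²)*(-13) = 7 - (13 - 13*t²) = 7 + (-13 + 13*t²) = -6 + 13*t²)
1/(-D(E(43))) = 1/(-(-6 + 13*43²)) = 1/(-(-6 + 13*1849)) = 1/(-(-6 + 24037)) = 1/(-1*24031) = 1/(-24031) = -1/24031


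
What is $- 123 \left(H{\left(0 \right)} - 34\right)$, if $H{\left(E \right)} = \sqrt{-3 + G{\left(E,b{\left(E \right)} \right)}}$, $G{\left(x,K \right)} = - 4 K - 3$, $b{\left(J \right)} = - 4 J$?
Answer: $4182 - 123 i \sqrt{6} \approx 4182.0 - 301.29 i$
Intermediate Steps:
$G{\left(x,K \right)} = -3 - 4 K$
$H{\left(E \right)} = \sqrt{-6 + 16 E}$ ($H{\left(E \right)} = \sqrt{-3 - \left(3 + 4 \left(- 4 E\right)\right)} = \sqrt{-3 + \left(-3 + 16 E\right)} = \sqrt{-6 + 16 E}$)
$- 123 \left(H{\left(0 \right)} - 34\right) = - 123 \left(\sqrt{-6 + 16 \cdot 0} - 34\right) = - 123 \left(\sqrt{-6 + 0} - 34\right) = - 123 \left(\sqrt{-6} - 34\right) = - 123 \left(i \sqrt{6} - 34\right) = - 123 \left(-34 + i \sqrt{6}\right) = 4182 - 123 i \sqrt{6}$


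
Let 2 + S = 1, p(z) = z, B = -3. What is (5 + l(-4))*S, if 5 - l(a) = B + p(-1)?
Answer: -14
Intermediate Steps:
S = -1 (S = -2 + 1 = -1)
l(a) = 9 (l(a) = 5 - (-3 - 1) = 5 - 1*(-4) = 5 + 4 = 9)
(5 + l(-4))*S = (5 + 9)*(-1) = 14*(-1) = -14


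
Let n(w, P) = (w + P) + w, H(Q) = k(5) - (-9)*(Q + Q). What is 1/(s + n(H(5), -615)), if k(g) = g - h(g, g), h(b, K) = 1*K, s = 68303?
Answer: 1/67868 ≈ 1.4734e-5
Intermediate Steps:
h(b, K) = K
k(g) = 0 (k(g) = g - g = 0)
H(Q) = 18*Q (H(Q) = 0 - (-9)*(Q + Q) = 0 - (-9)*2*Q = 0 - (-18)*Q = 0 + 18*Q = 18*Q)
n(w, P) = P + 2*w (n(w, P) = (P + w) + w = P + 2*w)
1/(s + n(H(5), -615)) = 1/(68303 + (-615 + 2*(18*5))) = 1/(68303 + (-615 + 2*90)) = 1/(68303 + (-615 + 180)) = 1/(68303 - 435) = 1/67868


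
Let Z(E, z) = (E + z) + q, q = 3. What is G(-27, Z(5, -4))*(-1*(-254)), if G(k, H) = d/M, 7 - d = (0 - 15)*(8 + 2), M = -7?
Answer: -39878/7 ≈ -5696.9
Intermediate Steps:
Z(E, z) = 3 + E + z (Z(E, z) = (E + z) + 3 = 3 + E + z)
d = 157 (d = 7 - (0 - 15)*(8 + 2) = 7 - (-15)*10 = 7 - 1*(-150) = 7 + 150 = 157)
G(k, H) = -157/7 (G(k, H) = 157/(-7) = 157*(-1/7) = -157/7)
G(-27, Z(5, -4))*(-1*(-254)) = -(-157)*(-254)/7 = -157/7*254 = -39878/7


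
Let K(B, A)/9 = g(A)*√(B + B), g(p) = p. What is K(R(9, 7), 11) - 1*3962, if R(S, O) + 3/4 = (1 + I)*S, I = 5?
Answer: -3962 + 99*√426/2 ≈ -2940.3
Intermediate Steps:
R(S, O) = -¾ + 6*S (R(S, O) = -¾ + (1 + 5)*S = -¾ + 6*S)
K(B, A) = 9*A*√2*√B (K(B, A) = 9*(A*√(B + B)) = 9*(A*√(2*B)) = 9*(A*(√2*√B)) = 9*(A*√2*√B) = 9*A*√2*√B)
K(R(9, 7), 11) - 1*3962 = 9*11*√2*√(-¾ + 6*9) - 1*3962 = 9*11*√2*√(-¾ + 54) - 3962 = 9*11*√2*√(213/4) - 3962 = 9*11*√2*(√213/2) - 3962 = 99*√426/2 - 3962 = -3962 + 99*√426/2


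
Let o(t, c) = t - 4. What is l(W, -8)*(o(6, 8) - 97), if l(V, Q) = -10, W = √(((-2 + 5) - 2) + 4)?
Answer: 950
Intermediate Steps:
o(t, c) = -4 + t
W = √5 (W = √((3 - 2) + 4) = √(1 + 4) = √5 ≈ 2.2361)
l(W, -8)*(o(6, 8) - 97) = -10*((-4 + 6) - 97) = -10*(2 - 97) = -10*(-95) = 950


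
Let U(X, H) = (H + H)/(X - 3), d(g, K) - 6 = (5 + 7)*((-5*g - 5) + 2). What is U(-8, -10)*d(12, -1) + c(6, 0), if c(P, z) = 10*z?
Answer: -15000/11 ≈ -1363.6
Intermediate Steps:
d(g, K) = -30 - 60*g (d(g, K) = 6 + (5 + 7)*((-5*g - 5) + 2) = 6 + 12*((-5 - 5*g) + 2) = 6 + 12*(-3 - 5*g) = 6 + (-36 - 60*g) = -30 - 60*g)
U(X, H) = 2*H/(-3 + X) (U(X, H) = (2*H)/(-3 + X) = 2*H/(-3 + X))
U(-8, -10)*d(12, -1) + c(6, 0) = (2*(-10)/(-3 - 8))*(-30 - 60*12) + 10*0 = (2*(-10)/(-11))*(-30 - 720) + 0 = (2*(-10)*(-1/11))*(-750) + 0 = (20/11)*(-750) + 0 = -15000/11 + 0 = -15000/11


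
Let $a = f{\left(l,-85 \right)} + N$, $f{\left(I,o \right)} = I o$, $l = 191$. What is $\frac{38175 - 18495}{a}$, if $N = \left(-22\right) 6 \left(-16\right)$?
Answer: $- \frac{19680}{14123} \approx -1.3935$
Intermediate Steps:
$N = 2112$ ($N = \left(-132\right) \left(-16\right) = 2112$)
$a = -14123$ ($a = 191 \left(-85\right) + 2112 = -16235 + 2112 = -14123$)
$\frac{38175 - 18495}{a} = \frac{38175 - 18495}{-14123} = 19680 \left(- \frac{1}{14123}\right) = - \frac{19680}{14123}$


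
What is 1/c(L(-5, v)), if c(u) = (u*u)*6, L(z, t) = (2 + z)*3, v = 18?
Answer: 1/486 ≈ 0.0020576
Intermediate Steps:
L(z, t) = 6 + 3*z
c(u) = 6*u² (c(u) = u²*6 = 6*u²)
1/c(L(-5, v)) = 1/(6*(6 + 3*(-5))²) = 1/(6*(6 - 15)²) = 1/(6*(-9)²) = 1/(6*81) = 1/486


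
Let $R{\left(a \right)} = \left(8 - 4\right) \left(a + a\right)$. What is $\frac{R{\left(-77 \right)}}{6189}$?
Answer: $- \frac{616}{6189} \approx -0.099531$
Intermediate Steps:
$R{\left(a \right)} = 8 a$ ($R{\left(a \right)} = 4 \cdot 2 a = 8 a$)
$\frac{R{\left(-77 \right)}}{6189} = \frac{8 \left(-77\right)}{6189} = \left(-616\right) \frac{1}{6189} = - \frac{616}{6189}$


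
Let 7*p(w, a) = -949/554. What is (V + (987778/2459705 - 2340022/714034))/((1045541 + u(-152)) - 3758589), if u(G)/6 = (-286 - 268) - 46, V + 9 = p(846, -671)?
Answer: 3752329481283427/841047278305609871440 ≈ 4.4615e-6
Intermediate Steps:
p(w, a) = -949/3878 (p(w, a) = (-949/554)/7 = (-949*1/554)/7 = (⅐)*(-949/554) = -949/3878)
V = -35851/3878 (V = -9 - 949/3878 = -35851/3878 ≈ -9.2447)
u(G) = -3600 (u(G) = 6*((-286 - 268) - 46) = 6*(-554 - 46) = 6*(-600) = -3600)
(V + (987778/2459705 - 2340022/714034))/((1045541 + u(-152)) - 3758589) = (-35851/3878 + (987778/2459705 - 2340022/714034))/((1045541 - 3600) - 3758589) = (-35851/3878 + (987778*(1/2459705) - 2340022*1/714034))/(1041941 - 3758589) = (-35851/3878 + (987778/2459705 - 1170011/357017))/(-2716648) = (-35851/3878 - 2525228368529/878156499985)*(-1/2716648) = -41275624294117697/3405490906941830*(-1/2716648) = 3752329481283427/841047278305609871440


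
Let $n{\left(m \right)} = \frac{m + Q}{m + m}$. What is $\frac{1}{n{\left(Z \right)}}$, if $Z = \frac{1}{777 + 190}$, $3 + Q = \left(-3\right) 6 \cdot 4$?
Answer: $- \frac{1}{36262} \approx -2.7577 \cdot 10^{-5}$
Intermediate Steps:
$Q = -75$ ($Q = -3 + \left(-3\right) 6 \cdot 4 = -3 - 72 = -75$)
$Z = \frac{1}{967} \approx 0.0010341$
$n{\left(m \right)} = \frac{-75 + m}{2 m}$ ($n{\left(m \right)} = \frac{m - 75}{m + m} = \frac{-75 + m}{2 m}$)
$\frac{1}{n{\left(Z \right)}} = \frac{1}{\frac{1}{2} \frac{1}{\frac{1}{967}} \left(-75 + \frac{1}{967}\right)} = \frac{1}{\frac{1}{2} \cdot 967 \left(- \frac{72524}{967}\right)} = \frac{1}{-36262} = - \frac{1}{36262}$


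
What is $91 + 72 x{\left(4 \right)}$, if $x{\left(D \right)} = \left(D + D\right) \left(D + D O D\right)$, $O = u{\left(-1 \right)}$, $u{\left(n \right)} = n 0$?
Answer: $2395$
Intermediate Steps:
$u{\left(n \right)} = 0$
$O = 0$
$x{\left(D \right)} = 2 D^{2}$ ($x{\left(D \right)} = \left(D + D\right) \left(D + D 0 D\right) = 2 D \left(D + 0 D\right) = 2 D \left(D + 0\right) = 2 D D = 2 D^{2}$)
$91 + 72 x{\left(4 \right)} = 91 + 72 \cdot 2 \cdot 4^{2} = 91 + 72 \cdot 2 \cdot 16 = 91 + 72 \cdot 32 = 91 + 2304 = 2395$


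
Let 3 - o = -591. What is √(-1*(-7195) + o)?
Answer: √7789 ≈ 88.255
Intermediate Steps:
o = 594 (o = 3 - 1*(-591) = 3 + 591 = 594)
√(-1*(-7195) + o) = √(-1*(-7195) + 594) = √(7195 + 594) = √7789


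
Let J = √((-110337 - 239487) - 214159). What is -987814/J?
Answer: 987814*I*√563983/563983 ≈ 1315.4*I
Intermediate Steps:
J = I*√563983 (J = √(-349824 - 214159) = √(-563983) = I*√563983 ≈ 750.99*I)
-987814/J = -987814*(-I*√563983/563983) = -(-987814)*I*√563983/563983 = 987814*I*√563983/563983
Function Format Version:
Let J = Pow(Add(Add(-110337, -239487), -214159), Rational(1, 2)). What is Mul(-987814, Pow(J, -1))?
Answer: Mul(Rational(987814, 563983), I, Pow(563983, Rational(1, 2))) ≈ Mul(1315.4, I)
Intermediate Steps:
J = Mul(I, Pow(563983, Rational(1, 2))) (J = Pow(Add(-349824, -214159), Rational(1, 2)) = Pow(-563983, Rational(1, 2)) = Mul(I, Pow(563983, Rational(1, 2))) ≈ Mul(750.99, I))
Mul(-987814, Pow(J, -1)) = Mul(-987814, Pow(Mul(I, Pow(563983, Rational(1, 2))), -1)) = Mul(-987814, Mul(Rational(-1, 563983), I, Pow(563983, Rational(1, 2)))) = Mul(Rational(987814, 563983), I, Pow(563983, Rational(1, 2)))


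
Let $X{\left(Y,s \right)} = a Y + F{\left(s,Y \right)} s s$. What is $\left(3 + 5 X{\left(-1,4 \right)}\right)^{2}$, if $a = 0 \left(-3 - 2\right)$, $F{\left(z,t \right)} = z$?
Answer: $104329$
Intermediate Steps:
$a = 0$ ($a = 0 \left(-5\right) = 0$)
$X{\left(Y,s \right)} = s^{3}$ ($X{\left(Y,s \right)} = 0 Y + s s s = 0 + s^{2} s = 0 + s^{3} = s^{3}$)
$\left(3 + 5 X{\left(-1,4 \right)}\right)^{2} = \left(3 + 5 \cdot 4^{3}\right)^{2} = \left(3 + 5 \cdot 64\right)^{2} = \left(3 + 320\right)^{2} = 323^{2} = 104329$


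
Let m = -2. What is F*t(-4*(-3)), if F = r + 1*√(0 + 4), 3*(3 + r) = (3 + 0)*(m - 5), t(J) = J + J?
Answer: -192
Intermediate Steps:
t(J) = 2*J
r = -10 (r = -3 + ((3 + 0)*(-2 - 5))/3 = -3 + (3*(-7))/3 = -3 + (⅓)*(-21) = -3 - 7 = -10)
F = -8 (F = -10 + 1*√(0 + 4) = -10 + 1*√4 = -10 + 1*2 = -10 + 2 = -8)
F*t(-4*(-3)) = -16*(-4*(-3)) = -16*12 = -8*24 = -192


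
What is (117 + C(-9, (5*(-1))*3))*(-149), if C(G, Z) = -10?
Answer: -15943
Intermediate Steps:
(117 + C(-9, (5*(-1))*3))*(-149) = (117 - 10)*(-149) = 107*(-149) = -15943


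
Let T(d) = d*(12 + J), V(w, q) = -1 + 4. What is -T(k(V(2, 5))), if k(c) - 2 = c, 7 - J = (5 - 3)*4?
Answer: -55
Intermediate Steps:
V(w, q) = 3
J = -1 (J = 7 - (5 - 3)*4 = 7 - 2*4 = 7 - 1*8 = 7 - 8 = -1)
k(c) = 2 + c
T(d) = 11*d (T(d) = d*(12 - 1) = d*11 = 11*d)
-T(k(V(2, 5))) = -11*(2 + 3) = -11*5 = -1*55 = -55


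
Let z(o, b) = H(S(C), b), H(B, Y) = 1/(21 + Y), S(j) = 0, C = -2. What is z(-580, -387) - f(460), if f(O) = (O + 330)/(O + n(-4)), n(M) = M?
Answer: -24133/13908 ≈ -1.7352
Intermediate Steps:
f(O) = (330 + O)/(-4 + O) (f(O) = (O + 330)/(O - 4) = (330 + O)/(-4 + O))
z(o, b) = 1/(21 + b)
z(-580, -387) - f(460) = 1/(21 - 387) - (330 + 460)/(-4 + 460) = 1/(-366) - 790/456 = -1/366 - 790/456 = -1/366 - 1*395/228 = -1/366 - 395/228 = -24133/13908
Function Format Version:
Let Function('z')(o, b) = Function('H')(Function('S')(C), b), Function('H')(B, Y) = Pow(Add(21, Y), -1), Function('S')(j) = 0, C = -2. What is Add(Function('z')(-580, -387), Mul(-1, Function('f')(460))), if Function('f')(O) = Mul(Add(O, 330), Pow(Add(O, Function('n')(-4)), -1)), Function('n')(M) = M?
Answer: Rational(-24133, 13908) ≈ -1.7352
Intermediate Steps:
Function('f')(O) = Mul(Pow(Add(-4, O), -1), Add(330, O)) (Function('f')(O) = Mul(Add(O, 330), Pow(Add(O, -4), -1)) = Mul(Add(330, O), Pow(Add(-4, O), -1)) = Mul(Pow(Add(-4, O), -1), Add(330, O)))
Function('z')(o, b) = Pow(Add(21, b), -1)
Add(Function('z')(-580, -387), Mul(-1, Function('f')(460))) = Add(Pow(Add(21, -387), -1), Mul(-1, Mul(Pow(Add(-4, 460), -1), Add(330, 460)))) = Add(Pow(-366, -1), Mul(-1, Mul(Pow(456, -1), 790))) = Add(Rational(-1, 366), Mul(-1, Mul(Rational(1, 456), 790))) = Add(Rational(-1, 366), Mul(-1, Rational(395, 228))) = Add(Rational(-1, 366), Rational(-395, 228)) = Rational(-24133, 13908)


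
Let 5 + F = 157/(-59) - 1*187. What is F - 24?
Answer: -12901/59 ≈ -218.66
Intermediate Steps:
F = -11485/59 (F = -5 + (157/(-59) - 1*187) = -5 + (157*(-1/59) - 187) = -5 + (-157/59 - 187) = -5 - 11190/59 = -11485/59 ≈ -194.66)
F - 24 = -11485/59 - 24 = -12901/59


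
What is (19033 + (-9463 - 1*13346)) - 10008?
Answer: -13784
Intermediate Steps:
(19033 + (-9463 - 1*13346)) - 10008 = (19033 + (-9463 - 13346)) - 10008 = (19033 - 22809) - 10008 = -3776 - 10008 = -13784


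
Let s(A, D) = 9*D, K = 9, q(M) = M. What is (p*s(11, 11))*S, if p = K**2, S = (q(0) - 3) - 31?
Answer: -272646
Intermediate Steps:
S = -34 (S = (0 - 3) - 31 = -3 - 31 = -34)
p = 81 (p = 9**2 = 81)
(p*s(11, 11))*S = (81*(9*11))*(-34) = (81*99)*(-34) = 8019*(-34) = -272646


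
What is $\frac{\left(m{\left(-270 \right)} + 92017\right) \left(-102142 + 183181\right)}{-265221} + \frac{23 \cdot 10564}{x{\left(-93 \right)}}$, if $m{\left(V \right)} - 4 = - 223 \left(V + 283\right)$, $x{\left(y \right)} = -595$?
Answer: $- \frac{132174064934}{4782015} \approx -27640.0$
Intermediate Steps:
$m{\left(V \right)} = -63105 - 223 V$ ($m{\left(V \right)} = 4 - 223 \left(V + 283\right) = 4 - 223 \left(283 + V\right) = 4 - \left(63109 + 223 V\right) = -63105 - 223 V$)
$\frac{\left(m{\left(-270 \right)} + 92017\right) \left(-102142 + 183181\right)}{-265221} + \frac{23 \cdot 10564}{x{\left(-93 \right)}} = \frac{\left(\left(-63105 - -60210\right) + 92017\right) \left(-102142 + 183181\right)}{-265221} + \frac{23 \cdot 10564}{-595} = \left(\left(-63105 + 60210\right) + 92017\right) 81039 \left(- \frac{1}{265221}\right) + 242972 \left(- \frac{1}{595}\right) = \left(-2895 + 92017\right) 81039 \left(- \frac{1}{265221}\right) - \frac{242972}{595} = 89122 \cdot 81039 \left(- \frac{1}{265221}\right) - \frac{242972}{595} = 7222357758 \left(- \frac{1}{265221}\right) - \frac{242972}{595} = - \frac{218859326}{8037} - \frac{242972}{595} = - \frac{132174064934}{4782015}$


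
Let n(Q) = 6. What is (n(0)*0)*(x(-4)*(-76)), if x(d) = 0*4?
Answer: 0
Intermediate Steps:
x(d) = 0
(n(0)*0)*(x(-4)*(-76)) = (6*0)*(0*(-76)) = 0*0 = 0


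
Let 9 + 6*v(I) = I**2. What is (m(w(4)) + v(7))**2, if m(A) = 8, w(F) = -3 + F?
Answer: 1936/9 ≈ 215.11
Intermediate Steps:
v(I) = -3/2 + I**2/6
(m(w(4)) + v(7))**2 = (8 + (-3/2 + (1/6)*7**2))**2 = (8 + (-3/2 + (1/6)*49))**2 = (8 + (-3/2 + 49/6))**2 = (8 + 20/3)**2 = (44/3)**2 = 1936/9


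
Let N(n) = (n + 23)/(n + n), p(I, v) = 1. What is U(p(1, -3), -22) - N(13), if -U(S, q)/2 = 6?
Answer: -174/13 ≈ -13.385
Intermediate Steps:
U(S, q) = -12 (U(S, q) = -2*6 = -12)
N(n) = (23 + n)/(2*n) (N(n) = (23 + n)/((2*n)) = (23 + n)*(1/(2*n)) = (23 + n)/(2*n))
U(p(1, -3), -22) - N(13) = -12 - (23 + 13)/(2*13) = -12 - 36/(2*13) = -12 - 1*18/13 = -12 - 18/13 = -174/13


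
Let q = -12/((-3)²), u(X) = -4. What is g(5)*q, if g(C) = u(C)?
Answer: 16/3 ≈ 5.3333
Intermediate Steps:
g(C) = -4
q = -4/3 (q = -12/9 = -12*⅑ = -4/3 ≈ -1.3333)
g(5)*q = -4*(-4/3) = 16/3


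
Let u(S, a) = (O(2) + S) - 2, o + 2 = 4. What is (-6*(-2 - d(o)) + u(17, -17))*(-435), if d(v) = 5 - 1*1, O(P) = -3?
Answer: -20880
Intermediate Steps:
o = 2 (o = -2 + 4 = 2)
d(v) = 4 (d(v) = 5 - 1 = 4)
u(S, a) = -5 + S (u(S, a) = (-3 + S) - 2 = -5 + S)
(-6*(-2 - d(o)) + u(17, -17))*(-435) = (-6*(-2 - 1*4) + (-5 + 17))*(-435) = (-6*(-2 - 4) + 12)*(-435) = (-6*(-6) + 12)*(-435) = (36 + 12)*(-435) = 48*(-435) = -20880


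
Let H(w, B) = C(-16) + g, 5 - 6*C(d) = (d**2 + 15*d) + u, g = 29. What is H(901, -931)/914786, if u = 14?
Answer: 149/5488716 ≈ 2.7147e-5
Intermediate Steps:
C(d) = -3/2 - 5*d/2 - d**2/6 (C(d) = 5/6 - ((d**2 + 15*d) + 14)/6 = 5/6 - (14 + d**2 + 15*d)/6 = 5/6 + (-7/3 - 5*d/2 - d**2/6) = -3/2 - 5*d/2 - d**2/6)
H(w, B) = 149/6 (H(w, B) = (-3/2 - 5/2*(-16) - 1/6*(-16)**2) + 29 = (-3/2 + 40 - 1/6*256) + 29 = (-3/2 + 40 - 128/3) + 29 = -25/6 + 29 = 149/6)
H(901, -931)/914786 = (149/6)/914786 = (149/6)*(1/914786) = 149/5488716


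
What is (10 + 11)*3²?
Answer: 189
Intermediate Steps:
(10 + 11)*3² = 21*9 = 189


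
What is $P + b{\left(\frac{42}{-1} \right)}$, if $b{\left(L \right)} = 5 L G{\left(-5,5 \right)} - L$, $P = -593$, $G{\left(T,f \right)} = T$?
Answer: $499$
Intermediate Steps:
$b{\left(L \right)} = - 26 L$ ($b{\left(L \right)} = 5 L \left(-5\right) - L = - 25 L - L = - 26 L$)
$P + b{\left(\frac{42}{-1} \right)} = -593 - 26 \frac{42}{-1} = -593 - 26 \cdot 42 \left(-1\right) = -593 - -1092 = -593 + 1092 = 499$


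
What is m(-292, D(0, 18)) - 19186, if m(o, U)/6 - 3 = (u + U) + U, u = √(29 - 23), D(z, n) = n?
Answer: -18952 + 6*√6 ≈ -18937.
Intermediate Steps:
u = √6 ≈ 2.4495
m(o, U) = 18 + 6*√6 + 12*U (m(o, U) = 18 + 6*((√6 + U) + U) = 18 + 6*((U + √6) + U) = 18 + 6*(√6 + 2*U) = 18 + (6*√6 + 12*U) = 18 + 6*√6 + 12*U)
m(-292, D(0, 18)) - 19186 = (18 + 6*√6 + 12*18) - 19186 = (18 + 6*√6 + 216) - 19186 = (234 + 6*√6) - 19186 = -18952 + 6*√6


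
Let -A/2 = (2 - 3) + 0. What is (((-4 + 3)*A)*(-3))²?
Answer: 36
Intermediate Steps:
A = 2 (A = -2*((2 - 3) + 0) = -2*(-1 + 0) = -2*(-1) = 2)
(((-4 + 3)*A)*(-3))² = (((-4 + 3)*2)*(-3))² = (-1*2*(-3))² = (-2*(-3))² = 6² = 36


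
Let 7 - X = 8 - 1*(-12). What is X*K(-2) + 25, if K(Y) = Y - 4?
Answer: 103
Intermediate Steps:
K(Y) = -4 + Y
X = -13 (X = 7 - (8 - 1*(-12)) = 7 - (8 + 12) = 7 - 1*20 = 7 - 20 = -13)
X*K(-2) + 25 = -13*(-4 - 2) + 25 = -13*(-6) + 25 = 78 + 25 = 103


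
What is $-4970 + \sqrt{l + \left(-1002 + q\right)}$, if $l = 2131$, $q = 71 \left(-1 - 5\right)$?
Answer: $-4970 + \sqrt{703} \approx -4943.5$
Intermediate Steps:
$q = -426$ ($q = 71 \left(-6\right) = -426$)
$-4970 + \sqrt{l + \left(-1002 + q\right)} = -4970 + \sqrt{2131 - 1428} = -4970 + \sqrt{703}$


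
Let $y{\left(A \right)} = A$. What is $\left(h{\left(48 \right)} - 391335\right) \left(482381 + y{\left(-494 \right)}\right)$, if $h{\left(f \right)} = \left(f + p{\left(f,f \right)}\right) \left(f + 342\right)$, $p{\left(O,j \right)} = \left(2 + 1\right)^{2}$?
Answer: $-177866901135$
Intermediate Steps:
$p{\left(O,j \right)} = 9$ ($p{\left(O,j \right)} = 3^{2} = 9$)
$h{\left(f \right)} = \left(9 + f\right) \left(342 + f\right)$ ($h{\left(f \right)} = \left(f + 9\right) \left(f + 342\right) = \left(9 + f\right) \left(342 + f\right)$)
$\left(h{\left(48 \right)} - 391335\right) \left(482381 + y{\left(-494 \right)}\right) = \left(\left(3078 + 48^{2} + 351 \cdot 48\right) - 391335\right) \left(482381 - 494\right) = \left(\left(3078 + 2304 + 16848\right) - 391335\right) 481887 = \left(22230 - 391335\right) 481887 = \left(-369105\right) 481887 = -177866901135$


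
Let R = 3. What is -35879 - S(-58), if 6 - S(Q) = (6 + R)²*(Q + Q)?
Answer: -45281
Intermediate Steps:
S(Q) = 6 - 162*Q (S(Q) = 6 - (6 + 3)²*(Q + Q) = 6 - 9²*2*Q = 6 - 81*2*Q = 6 - 162*Q)
-35879 - S(-58) = -35879 - (6 - 162*(-58)) = -35879 - (6 + 9396) = -35879 - 1*9402 = -35879 - 9402 = -45281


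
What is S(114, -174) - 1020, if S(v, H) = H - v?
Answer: -1308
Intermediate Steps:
S(114, -174) - 1020 = (-174 - 1*114) - 1020 = (-174 - 114) - 1020 = -288 - 1020 = -1308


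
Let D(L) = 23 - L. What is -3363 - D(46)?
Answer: -3340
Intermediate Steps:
-3363 - D(46) = -3363 - (23 - 1*46) = -3363 - (23 - 46) = -3363 - 1*(-23) = -3363 + 23 = -3340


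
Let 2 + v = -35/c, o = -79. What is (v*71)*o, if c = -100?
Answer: 185097/20 ≈ 9254.8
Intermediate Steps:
v = -33/20 (v = -2 - 35/(-100) = -2 - 35*(-1/100) = -2 + 7/20 = -33/20 ≈ -1.6500)
(v*71)*o = -33/20*71*(-79) = -2343/20*(-79) = 185097/20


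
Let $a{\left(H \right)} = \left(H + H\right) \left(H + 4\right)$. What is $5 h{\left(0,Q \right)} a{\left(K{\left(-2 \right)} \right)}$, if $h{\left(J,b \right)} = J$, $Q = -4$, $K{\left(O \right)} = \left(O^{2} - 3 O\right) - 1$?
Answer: $0$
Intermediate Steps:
$K{\left(O \right)} = -1 + O^{2} - 3 O$
$a{\left(H \right)} = 2 H \left(4 + H\right)$
$5 h{\left(0,Q \right)} a{\left(K{\left(-2 \right)} \right)} = 5 \cdot 0 \cdot 2 \left(-1 + \left(-2\right)^{2} - -6\right) \left(4 - \left(-5 - 4\right)\right) = 0 \cdot 2 \left(-1 + 4 + 6\right) \left(4 + \left(-1 + 4 + 6\right)\right) = 0 \cdot 2 \cdot 9 \left(4 + 9\right) = 0 \cdot 2 \cdot 9 \cdot 13 = 0 \cdot 234 = 0$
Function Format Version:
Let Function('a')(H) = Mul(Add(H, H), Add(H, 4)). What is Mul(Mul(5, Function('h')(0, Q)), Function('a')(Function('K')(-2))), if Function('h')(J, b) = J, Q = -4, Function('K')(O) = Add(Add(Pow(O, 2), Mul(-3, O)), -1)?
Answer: 0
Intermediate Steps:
Function('K')(O) = Add(-1, Pow(O, 2), Mul(-3, O))
Function('a')(H) = Mul(2, H, Add(4, H)) (Function('a')(H) = Mul(Mul(2, H), Add(4, H)) = Mul(2, H, Add(4, H)))
Mul(Mul(5, Function('h')(0, Q)), Function('a')(Function('K')(-2))) = Mul(Mul(5, 0), Mul(2, Add(-1, Pow(-2, 2), Mul(-3, -2)), Add(4, Add(-1, Pow(-2, 2), Mul(-3, -2))))) = Mul(0, Mul(2, Add(-1, 4, 6), Add(4, Add(-1, 4, 6)))) = Mul(0, Mul(2, 9, Add(4, 9))) = Mul(0, Mul(2, 9, 13)) = Mul(0, 234) = 0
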